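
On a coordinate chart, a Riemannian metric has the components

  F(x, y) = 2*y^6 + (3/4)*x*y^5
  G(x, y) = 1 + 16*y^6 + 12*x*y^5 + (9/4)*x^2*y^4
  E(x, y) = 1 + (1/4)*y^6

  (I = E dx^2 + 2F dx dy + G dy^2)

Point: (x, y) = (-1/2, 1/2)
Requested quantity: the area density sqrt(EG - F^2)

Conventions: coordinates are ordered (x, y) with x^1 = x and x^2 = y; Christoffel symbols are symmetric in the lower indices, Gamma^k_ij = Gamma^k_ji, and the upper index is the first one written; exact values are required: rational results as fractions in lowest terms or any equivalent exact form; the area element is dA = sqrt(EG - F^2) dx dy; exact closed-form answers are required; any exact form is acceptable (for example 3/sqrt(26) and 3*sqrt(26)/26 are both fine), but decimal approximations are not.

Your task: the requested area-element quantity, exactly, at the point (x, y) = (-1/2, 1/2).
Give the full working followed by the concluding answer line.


E = 257/256, F = 5/256, G = 281/256; EG - F^2 = 141/128

Answer: sqrt(EG - F^2) = sqrt(282)/16


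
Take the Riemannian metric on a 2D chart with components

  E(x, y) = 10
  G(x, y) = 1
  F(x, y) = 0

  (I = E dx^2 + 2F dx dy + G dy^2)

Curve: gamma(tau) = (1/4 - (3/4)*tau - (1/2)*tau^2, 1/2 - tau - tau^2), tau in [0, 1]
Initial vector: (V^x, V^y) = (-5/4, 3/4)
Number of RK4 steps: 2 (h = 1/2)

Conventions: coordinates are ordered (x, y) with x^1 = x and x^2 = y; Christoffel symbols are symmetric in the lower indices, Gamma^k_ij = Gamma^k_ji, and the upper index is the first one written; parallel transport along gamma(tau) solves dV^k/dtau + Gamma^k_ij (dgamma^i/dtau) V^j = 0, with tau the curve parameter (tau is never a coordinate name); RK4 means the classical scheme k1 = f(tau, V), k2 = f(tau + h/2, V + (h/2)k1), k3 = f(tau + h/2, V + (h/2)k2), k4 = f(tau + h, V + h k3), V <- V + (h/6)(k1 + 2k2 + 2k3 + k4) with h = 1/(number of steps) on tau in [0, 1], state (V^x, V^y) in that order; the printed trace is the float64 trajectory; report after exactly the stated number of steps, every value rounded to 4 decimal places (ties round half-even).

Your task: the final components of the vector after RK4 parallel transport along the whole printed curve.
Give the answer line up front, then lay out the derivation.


Answer: V^x = -1.2500, V^y = 0.7500

gamma'(tau) = (-3/4 - tau, -1 - 2*tau); f(tau, V)^k = -Gamma^k_ij(gamma(tau)) gamma'^i(tau) V^j; h = 1/2; intermediate values shown to 6 dp
curve data and Christoffel symbols at the stage parameters:
  tau = 0.000000: gamma = (0.250000, 0.500000), gamma' = (-0.750000, -1.000000); Gamma_xxx = 0.000000, Gamma_xxy = 0.000000, Gamma_xyy = 0.000000, Gamma_yxx = 0.000000, Gamma_yxy = 0.000000, Gamma_yyy = 0.000000
  tau = 0.250000: gamma = (0.031250, 0.187500), gamma' = (-1.000000, -1.500000); Gamma_xxx = 0.000000, Gamma_xxy = 0.000000, Gamma_xyy = 0.000000, Gamma_yxx = 0.000000, Gamma_yxy = 0.000000, Gamma_yyy = 0.000000
  tau = 0.500000: gamma = (-0.250000, -0.250000), gamma' = (-1.250000, -2.000000); Gamma_xxx = 0.000000, Gamma_xxy = 0.000000, Gamma_xyy = 0.000000, Gamma_yxx = 0.000000, Gamma_yxy = 0.000000, Gamma_yyy = 0.000000
  tau = 0.750000: gamma = (-0.593750, -0.812500), gamma' = (-1.500000, -2.500000); Gamma_xxx = 0.000000, Gamma_xxy = 0.000000, Gamma_xyy = 0.000000, Gamma_yxx = 0.000000, Gamma_yxy = 0.000000, Gamma_yyy = 0.000000
  tau = 1.000000: gamma = (-1.000000, -1.500000), gamma' = (-1.750000, -3.000000); Gamma_xxx = 0.000000, Gamma_xxy = 0.000000, Gamma_xyy = 0.000000, Gamma_yxx = 0.000000, Gamma_yxy = 0.000000, Gamma_yyy = 0.000000
step 0: V^x = -1.2500, V^y = 0.7500
step 1: k1 = (0.000000, 0.000000), k2 = (0.000000, 0.000000), k3 = (0.000000, 0.000000), k4 = (0.000000, 0.000000); V <- V + (h/6)(k1 + 2k2 + 2k3 + k4): V^x = -1.2500, V^y = 0.7500
step 2: k1 = (0.000000, 0.000000), k2 = (0.000000, 0.000000), k3 = (0.000000, 0.000000), k4 = (0.000000, 0.000000); V <- V + (h/6)(k1 + 2k2 + 2k3 + k4): V^x = -1.2500, V^y = 0.7500


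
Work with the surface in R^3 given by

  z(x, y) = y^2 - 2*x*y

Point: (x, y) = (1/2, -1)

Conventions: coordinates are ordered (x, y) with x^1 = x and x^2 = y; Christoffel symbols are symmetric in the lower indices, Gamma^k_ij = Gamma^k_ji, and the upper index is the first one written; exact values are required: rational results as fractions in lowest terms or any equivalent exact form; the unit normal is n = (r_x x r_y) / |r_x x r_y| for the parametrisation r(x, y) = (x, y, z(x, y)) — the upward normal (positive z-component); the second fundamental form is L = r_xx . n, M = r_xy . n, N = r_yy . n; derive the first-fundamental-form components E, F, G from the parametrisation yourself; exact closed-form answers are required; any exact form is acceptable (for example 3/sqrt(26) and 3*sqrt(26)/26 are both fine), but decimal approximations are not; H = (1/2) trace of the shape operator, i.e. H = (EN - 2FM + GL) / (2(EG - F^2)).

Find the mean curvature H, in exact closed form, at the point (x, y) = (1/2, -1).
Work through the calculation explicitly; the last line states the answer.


z_x = 2, z_y = -3, z_xx = 0, z_xy = -2, z_yy = 2
E = 5, F = -6, G = 10; answer radicand W^2 = 14
unnormalised second-form numerators: l = 0, m = -2, n = 2; L = l/sqrt(14), and similarly M = m/sqrt(W^2), N = n/sqrt(W^2)
H = (E*n - 2*F*m + G*l) / (2*(EG - F^2)*sqrt(W^2)); E*n - 2*F*m + G*l = -14, EG - F^2 = 14, so H = (-1/2)/sqrt(14)

Answer: H = -sqrt(14)/28


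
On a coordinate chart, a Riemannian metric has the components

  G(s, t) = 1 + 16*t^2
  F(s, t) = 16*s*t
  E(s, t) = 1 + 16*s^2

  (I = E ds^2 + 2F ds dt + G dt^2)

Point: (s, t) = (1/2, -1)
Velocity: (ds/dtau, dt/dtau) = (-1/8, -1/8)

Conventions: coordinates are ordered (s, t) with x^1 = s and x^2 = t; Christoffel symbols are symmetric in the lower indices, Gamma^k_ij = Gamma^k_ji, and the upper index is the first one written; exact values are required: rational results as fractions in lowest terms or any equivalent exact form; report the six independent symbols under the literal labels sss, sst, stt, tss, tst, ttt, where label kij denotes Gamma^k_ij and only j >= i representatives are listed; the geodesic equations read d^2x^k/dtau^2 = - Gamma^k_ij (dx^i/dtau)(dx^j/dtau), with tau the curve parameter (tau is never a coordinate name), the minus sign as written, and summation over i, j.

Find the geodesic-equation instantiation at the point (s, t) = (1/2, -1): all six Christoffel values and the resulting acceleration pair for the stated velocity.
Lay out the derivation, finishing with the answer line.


E = 5, F = -8, G = 17 at the point
E_s = 16, E_t = 0, F_s = -16, F_t = 8, G_s = 0, G_t = -32
EG - F^2 = 21;  g^inv = (1/21) * [[17, 8], [8, 5]]
first-kind symbols [ij,l] = (1/2)(d_i g_jl + d_j g_il - d_l g_ij): [ss,s] = E_s/2 = 8, [ss,t] = F_s - E_t/2 = -16, [st,s] = E_t/2 = 0, [st,t] = G_s/2 = 0, [tt,s] = F_t - G_s/2 = 8, [tt,t] = G_t/2 = -16
Gamma^s_ij = (G*[ij,s] - F*[ij,t])/(EG - F^2), Gamma^t_ij = (E*[ij,t] - F*[ij,s])/(EG - F^2)
Gamma_sss = 8/21, Gamma_sst = 0, Gamma_stt = 8/21, Gamma_tss = -16/21, Gamma_tst = 0, Gamma_ttt = -16/21
d^2s/dtau^2 = -(Gamma_sss*(-1/8)^2 + 2*Gamma_sst*(-1/8)*(-1/8) + Gamma_stt*(-1/8)^2) = -1/84
d^2t/dtau^2 = -(Gamma_tss*(-1/8)^2 + 2*Gamma_tst*(-1/8)*(-1/8) + Gamma_ttt*(-1/8)^2) = 1/42

Answer: Gamma_sss = 8/21, Gamma_sst = 0, Gamma_stt = 8/21, Gamma_tss = -16/21, Gamma_tst = 0, Gamma_ttt = -16/21; accelerations (d^2s/dtau^2, d^2t/dtau^2) = (-1/84, 1/42)


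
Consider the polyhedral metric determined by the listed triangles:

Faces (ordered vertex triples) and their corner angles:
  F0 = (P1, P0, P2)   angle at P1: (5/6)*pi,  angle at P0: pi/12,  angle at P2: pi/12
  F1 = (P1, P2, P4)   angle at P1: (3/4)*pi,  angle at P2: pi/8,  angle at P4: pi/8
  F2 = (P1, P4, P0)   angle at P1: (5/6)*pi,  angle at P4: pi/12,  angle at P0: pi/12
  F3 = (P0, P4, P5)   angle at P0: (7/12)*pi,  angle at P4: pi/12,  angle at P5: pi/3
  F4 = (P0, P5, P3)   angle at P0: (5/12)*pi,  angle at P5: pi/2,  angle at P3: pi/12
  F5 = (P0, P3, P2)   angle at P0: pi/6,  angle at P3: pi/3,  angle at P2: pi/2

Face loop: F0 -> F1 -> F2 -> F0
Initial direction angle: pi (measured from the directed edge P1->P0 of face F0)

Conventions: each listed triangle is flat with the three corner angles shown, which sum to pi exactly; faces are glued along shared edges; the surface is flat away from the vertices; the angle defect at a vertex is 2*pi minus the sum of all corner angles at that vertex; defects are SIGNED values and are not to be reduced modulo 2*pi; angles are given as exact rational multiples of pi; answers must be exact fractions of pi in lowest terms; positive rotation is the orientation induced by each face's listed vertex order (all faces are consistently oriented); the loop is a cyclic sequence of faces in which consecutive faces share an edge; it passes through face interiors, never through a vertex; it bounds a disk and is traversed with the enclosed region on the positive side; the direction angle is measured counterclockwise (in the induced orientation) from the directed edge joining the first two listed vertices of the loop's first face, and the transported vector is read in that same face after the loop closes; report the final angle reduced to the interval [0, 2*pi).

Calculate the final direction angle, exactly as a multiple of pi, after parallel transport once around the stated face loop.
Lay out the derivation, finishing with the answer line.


enclosed vertex P1: corner angles sum to (29/12)*pi, defect = 2*pi - (29/12)*pi = (-5/12)*pi
by Gauss-Bonnet the loop rotates the vector by the enclosed defect sum (positive orientation, mod 2*pi)
final angle = pi - (5/12)*pi = (7/12)*pi (mod 2*pi)

Answer: final direction angle = (7/12)*pi


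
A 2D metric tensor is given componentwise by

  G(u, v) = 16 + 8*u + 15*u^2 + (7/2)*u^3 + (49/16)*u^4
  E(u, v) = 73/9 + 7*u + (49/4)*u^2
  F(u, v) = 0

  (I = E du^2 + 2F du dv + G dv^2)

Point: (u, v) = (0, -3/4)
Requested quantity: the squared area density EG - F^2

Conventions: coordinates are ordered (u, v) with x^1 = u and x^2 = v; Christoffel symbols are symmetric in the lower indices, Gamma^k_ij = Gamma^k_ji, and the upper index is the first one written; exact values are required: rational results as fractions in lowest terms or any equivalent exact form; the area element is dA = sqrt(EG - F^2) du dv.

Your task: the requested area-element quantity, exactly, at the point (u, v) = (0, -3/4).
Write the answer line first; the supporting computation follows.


Answer: EG - F^2 = 1168/9

E = 73/9, F = 0, G = 16; EG - F^2 = 1168/9


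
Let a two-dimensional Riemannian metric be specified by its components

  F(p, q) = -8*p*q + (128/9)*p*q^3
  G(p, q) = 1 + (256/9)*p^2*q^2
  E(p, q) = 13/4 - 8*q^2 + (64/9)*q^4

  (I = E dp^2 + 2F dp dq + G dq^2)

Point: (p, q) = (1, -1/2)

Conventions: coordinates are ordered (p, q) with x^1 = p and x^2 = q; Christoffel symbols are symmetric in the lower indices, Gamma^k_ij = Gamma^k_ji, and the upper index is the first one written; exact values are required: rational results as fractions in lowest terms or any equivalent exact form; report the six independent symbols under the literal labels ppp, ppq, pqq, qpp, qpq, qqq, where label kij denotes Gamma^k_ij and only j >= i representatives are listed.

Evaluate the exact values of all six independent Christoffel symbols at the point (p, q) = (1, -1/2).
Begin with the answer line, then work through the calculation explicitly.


Answer: Gamma_ppp = 0, Gamma_ppq = 80/317, Gamma_pqq = -160/317, Gamma_qpp = 0, Gamma_qpq = 256/317, Gamma_qqq = -512/317

E = 61/36, F = 20/9, G = 73/9 at the point
E_p = 0, E_q = 40/9, F_p = 20/9, F_q = 8/3, G_p = 128/9, G_q = -256/9
EG - F^2 = 317/36;  g^inv = (36/317) * [[73/9, -20/9], [-20/9, 61/36]]
first-kind symbols [ij,l] = (1/2)(d_i g_jl + d_j g_il - d_l g_ij): [pp,p] = E_p/2 = 0, [pp,q] = F_p - E_q/2 = 0, [pq,p] = E_q/2 = 20/9, [pq,q] = G_p/2 = 64/9, [qq,p] = F_q - G_p/2 = -40/9, [qq,q] = G_q/2 = -128/9
Gamma^p_ij = (G*[ij,p] - F*[ij,q])/(EG - F^2), Gamma^q_ij = (E*[ij,q] - F*[ij,p])/(EG - F^2)


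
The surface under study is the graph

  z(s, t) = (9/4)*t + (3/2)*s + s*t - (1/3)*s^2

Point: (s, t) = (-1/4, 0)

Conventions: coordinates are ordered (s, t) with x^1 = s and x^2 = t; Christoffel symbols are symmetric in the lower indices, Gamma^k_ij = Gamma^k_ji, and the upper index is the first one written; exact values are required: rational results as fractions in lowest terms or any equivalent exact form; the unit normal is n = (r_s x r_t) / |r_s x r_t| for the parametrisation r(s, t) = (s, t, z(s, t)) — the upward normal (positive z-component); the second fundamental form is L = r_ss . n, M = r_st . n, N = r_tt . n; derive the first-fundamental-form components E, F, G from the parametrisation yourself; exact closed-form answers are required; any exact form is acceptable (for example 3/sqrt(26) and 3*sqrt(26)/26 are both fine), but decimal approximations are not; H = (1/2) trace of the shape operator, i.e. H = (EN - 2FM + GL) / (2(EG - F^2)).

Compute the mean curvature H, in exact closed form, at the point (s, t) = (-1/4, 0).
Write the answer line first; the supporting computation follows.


Answer: H = -27*sqrt(70)/980

z_s = 5/3, z_t = 2, z_ss = -2/3, z_st = 1, z_tt = 0
E = 34/9, F = 10/3, G = 5; answer radicand W^2 = 70/9
unnormalised second-form numerators: l = -2/3, m = 1, n = 0; L = l/sqrt(70/9), and similarly M = m/sqrt(W^2), N = n/sqrt(W^2)
H = (E*n - 2*F*m + G*l) / (2*(EG - F^2)*sqrt(W^2)); E*n - 2*F*m + G*l = -10, EG - F^2 = 70/9, so H = (-9/14)/sqrt(70/9)


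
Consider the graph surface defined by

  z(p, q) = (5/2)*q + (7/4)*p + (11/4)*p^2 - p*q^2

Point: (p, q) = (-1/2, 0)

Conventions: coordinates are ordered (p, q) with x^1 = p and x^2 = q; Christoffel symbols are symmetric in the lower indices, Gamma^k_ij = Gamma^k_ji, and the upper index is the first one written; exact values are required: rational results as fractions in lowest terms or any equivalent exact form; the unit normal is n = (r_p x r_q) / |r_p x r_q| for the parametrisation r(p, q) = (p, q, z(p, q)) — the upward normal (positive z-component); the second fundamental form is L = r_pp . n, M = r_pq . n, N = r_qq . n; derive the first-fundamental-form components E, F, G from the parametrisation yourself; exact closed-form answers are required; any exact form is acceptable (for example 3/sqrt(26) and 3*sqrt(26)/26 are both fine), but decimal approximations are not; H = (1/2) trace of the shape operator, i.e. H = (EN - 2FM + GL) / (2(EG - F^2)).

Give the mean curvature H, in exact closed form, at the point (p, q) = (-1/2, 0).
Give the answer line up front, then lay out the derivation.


Answer: H = 335*sqrt(33)/2178

z_p = -1, z_q = 5/2, z_pp = 11/2, z_pq = 0, z_qq = 1
E = 2, F = -5/2, G = 29/4; answer radicand W^2 = 33/4
unnormalised second-form numerators: l = 11/2, m = 0, n = 1; L = l/sqrt(33/4), and similarly M = m/sqrt(W^2), N = n/sqrt(W^2)
H = (E*n - 2*F*m + G*l) / (2*(EG - F^2)*sqrt(W^2)); E*n - 2*F*m + G*l = 335/8, EG - F^2 = 33/4, so H = (335/132)/sqrt(33/4)


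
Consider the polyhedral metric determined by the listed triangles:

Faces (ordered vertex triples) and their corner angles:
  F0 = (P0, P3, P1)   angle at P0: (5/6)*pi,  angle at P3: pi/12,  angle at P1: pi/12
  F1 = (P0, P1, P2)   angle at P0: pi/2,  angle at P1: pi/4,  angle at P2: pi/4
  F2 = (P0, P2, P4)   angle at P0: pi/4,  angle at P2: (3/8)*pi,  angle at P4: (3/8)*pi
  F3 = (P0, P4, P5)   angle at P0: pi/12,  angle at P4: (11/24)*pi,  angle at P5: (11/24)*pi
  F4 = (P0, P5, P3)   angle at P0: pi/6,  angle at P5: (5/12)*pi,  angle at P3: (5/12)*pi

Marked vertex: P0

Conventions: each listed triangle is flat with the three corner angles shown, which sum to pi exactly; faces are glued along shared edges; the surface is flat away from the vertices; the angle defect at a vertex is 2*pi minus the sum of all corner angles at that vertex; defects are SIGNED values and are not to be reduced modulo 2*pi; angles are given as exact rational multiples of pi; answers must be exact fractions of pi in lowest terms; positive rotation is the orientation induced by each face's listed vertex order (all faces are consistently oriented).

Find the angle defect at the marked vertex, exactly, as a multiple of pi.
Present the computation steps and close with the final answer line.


Sum of corner angles at P0: (11/6)*pi
defect = 2*pi - (11/6)*pi

Answer: defect(P0) = pi/6


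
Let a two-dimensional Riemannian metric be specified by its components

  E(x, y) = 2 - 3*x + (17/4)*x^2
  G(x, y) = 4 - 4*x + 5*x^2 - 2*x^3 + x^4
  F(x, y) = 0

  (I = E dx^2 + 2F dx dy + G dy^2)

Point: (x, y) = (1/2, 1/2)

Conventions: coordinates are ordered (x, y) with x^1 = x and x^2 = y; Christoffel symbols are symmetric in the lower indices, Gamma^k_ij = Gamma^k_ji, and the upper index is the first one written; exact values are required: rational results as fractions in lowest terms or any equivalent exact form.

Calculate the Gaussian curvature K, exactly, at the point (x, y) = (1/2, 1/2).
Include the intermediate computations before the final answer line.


E = 25/16, F = 0, G = 49/16, EG - F^2 = 1225/256 at the point
E_x = 5/4, E_y = 0, F_x = 0, F_y = 0, G_x = 0, G_y = 0
E_yy = 0, F_xy = 0, G_xx = 7
Using the Brioschi determinant formula for K from the metric derivatives:
M1 = [[-E_yy/2 + F_xy - G_xx/2, E_x/2, F_x - E_y/2], [F_y - G_x/2, E, F], [G_y/2, F, G]] = [[-7/2, 5/8, 0], [0, 25/16, 0], [0, 0, 49/16]]; det M1 = -8575/512
M2 = [[0, E_y/2, G_x/2], [E_y/2, E, F], [G_x/2, F, G]] = [[0, 0, 0], [0, 25/16, 0], [0, 0, 49/16]]; det M2 = 0
det M1 - det M2 = -8575/512; K = -8575/512 / (1225/256)^2 = -128/175

Answer: K = -128/175


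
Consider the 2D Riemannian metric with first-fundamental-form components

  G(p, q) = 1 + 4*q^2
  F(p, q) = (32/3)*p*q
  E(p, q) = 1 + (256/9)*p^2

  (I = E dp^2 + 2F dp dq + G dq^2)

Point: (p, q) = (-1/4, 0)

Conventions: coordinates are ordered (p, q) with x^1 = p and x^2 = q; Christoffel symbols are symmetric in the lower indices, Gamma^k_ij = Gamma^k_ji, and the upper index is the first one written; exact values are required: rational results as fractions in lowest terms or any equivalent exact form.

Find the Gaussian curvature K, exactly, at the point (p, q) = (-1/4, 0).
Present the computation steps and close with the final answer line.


E = 25/9, F = 0, G = 1, EG - F^2 = 25/9 at the point
E_p = -128/9, E_q = 0, F_p = 0, F_q = -8/3, G_p = 0, G_q = 0
E_qq = 0, F_pq = 32/3, G_pp = 0
K follows from Brioschi's formula, (det M1 - det M2)/(EG - F^2)^2.
M1 = [[-E_qq/2 + F_pq - G_pp/2, E_p/2, F_p - E_q/2], [F_q - G_p/2, E, F], [G_q/2, F, G]] = [[32/3, -64/9, 0], [-8/3, 25/9, 0], [0, 0, 1]]; det M1 = 32/3
M2 = [[0, E_q/2, G_p/2], [E_q/2, E, F], [G_p/2, F, G]] = [[0, 0, 0], [0, 25/9, 0], [0, 0, 1]]; det M2 = 0
det M1 - det M2 = 32/3; K = 32/3 / (25/9)^2 = 864/625

Answer: K = 864/625


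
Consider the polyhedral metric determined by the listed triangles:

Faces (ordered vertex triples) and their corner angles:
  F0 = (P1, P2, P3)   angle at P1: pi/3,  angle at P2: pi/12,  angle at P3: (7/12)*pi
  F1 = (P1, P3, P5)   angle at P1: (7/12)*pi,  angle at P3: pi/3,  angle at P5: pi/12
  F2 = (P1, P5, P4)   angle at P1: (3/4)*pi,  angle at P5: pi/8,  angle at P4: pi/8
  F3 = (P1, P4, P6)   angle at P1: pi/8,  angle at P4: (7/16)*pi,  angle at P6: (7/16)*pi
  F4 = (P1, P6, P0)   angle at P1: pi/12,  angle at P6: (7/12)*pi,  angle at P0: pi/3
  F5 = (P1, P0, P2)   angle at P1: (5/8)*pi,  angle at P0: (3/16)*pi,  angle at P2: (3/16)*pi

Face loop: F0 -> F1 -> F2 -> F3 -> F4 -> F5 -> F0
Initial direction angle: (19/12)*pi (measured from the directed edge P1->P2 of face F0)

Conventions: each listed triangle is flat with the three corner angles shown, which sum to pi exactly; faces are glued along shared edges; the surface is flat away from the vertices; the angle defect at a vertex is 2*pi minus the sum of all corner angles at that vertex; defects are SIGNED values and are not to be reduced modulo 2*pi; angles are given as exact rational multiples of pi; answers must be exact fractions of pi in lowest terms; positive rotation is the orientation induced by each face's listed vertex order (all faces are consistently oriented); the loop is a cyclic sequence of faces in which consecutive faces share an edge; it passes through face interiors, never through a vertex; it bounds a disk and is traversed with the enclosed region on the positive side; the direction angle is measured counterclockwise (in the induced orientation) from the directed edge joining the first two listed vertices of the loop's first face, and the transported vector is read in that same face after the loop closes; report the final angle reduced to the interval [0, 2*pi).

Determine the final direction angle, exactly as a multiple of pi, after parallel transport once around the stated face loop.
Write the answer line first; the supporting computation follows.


Answer: final direction angle = (13/12)*pi

enclosed vertex P1: corner angles sum to (5/2)*pi, defect = 2*pi - (5/2)*pi = -pi/2
adding the enclosed defects to the starting angle (mod 2*pi, induced orientation) gives the holonomy
final angle = (19/12)*pi - pi/2 = (13/12)*pi (mod 2*pi)


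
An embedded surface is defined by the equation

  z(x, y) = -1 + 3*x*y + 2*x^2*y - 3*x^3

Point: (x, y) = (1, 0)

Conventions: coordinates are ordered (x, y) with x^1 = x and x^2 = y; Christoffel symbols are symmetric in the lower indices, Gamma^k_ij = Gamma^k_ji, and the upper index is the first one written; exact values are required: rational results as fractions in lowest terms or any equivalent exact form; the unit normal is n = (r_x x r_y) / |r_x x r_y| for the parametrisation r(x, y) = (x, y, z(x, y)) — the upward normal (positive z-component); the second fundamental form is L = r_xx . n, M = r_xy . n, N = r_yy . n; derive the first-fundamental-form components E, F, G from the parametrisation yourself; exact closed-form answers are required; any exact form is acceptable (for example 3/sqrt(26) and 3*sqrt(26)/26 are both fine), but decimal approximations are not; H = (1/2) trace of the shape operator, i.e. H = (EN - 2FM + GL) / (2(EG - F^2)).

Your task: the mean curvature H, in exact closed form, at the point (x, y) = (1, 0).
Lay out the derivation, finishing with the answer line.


z_x = -9, z_y = 5, z_xx = -18, z_xy = 7, z_yy = 0
E = 82, F = -45, G = 26; answer radicand W^2 = 107
unnormalised second-form numerators: l = -18, m = 7, n = 0; L = l/sqrt(107), and similarly M = m/sqrt(W^2), N = n/sqrt(W^2)
H = (E*n - 2*F*m + G*l) / (2*(EG - F^2)*sqrt(W^2)); E*n - 2*F*m + G*l = 162, EG - F^2 = 107, so H = (81/107)/sqrt(107)

Answer: H = 81*sqrt(107)/11449


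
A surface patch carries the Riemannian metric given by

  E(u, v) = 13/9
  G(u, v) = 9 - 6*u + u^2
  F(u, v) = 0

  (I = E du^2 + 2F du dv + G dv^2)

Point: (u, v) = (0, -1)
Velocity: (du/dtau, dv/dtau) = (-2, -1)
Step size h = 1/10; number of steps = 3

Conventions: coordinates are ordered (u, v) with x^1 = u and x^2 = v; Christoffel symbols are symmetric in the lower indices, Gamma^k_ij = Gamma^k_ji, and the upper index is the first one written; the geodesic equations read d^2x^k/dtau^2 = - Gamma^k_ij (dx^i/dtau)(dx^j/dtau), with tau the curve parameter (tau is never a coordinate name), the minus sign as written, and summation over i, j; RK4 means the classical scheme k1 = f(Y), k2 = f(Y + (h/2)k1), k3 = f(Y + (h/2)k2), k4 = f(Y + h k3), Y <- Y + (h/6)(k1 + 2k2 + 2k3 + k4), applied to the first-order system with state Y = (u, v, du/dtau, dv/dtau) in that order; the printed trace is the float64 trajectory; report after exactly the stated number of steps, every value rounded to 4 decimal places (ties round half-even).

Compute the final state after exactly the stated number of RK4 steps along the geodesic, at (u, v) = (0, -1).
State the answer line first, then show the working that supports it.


Answer: u = -0.6771, v = -1.2465, du/dtau = -2.4664, dv/dtau = -0.6656

f(Y) = (du/dtau, dv/dtau, -Gamma^u_ij Y'^i Y'^j, -Gamma^v_ij Y'^i Y'^j) with the Gammas evaluated at the stage position; h = 0.100000; intermediate values shown to 6 dp
step 0: u = 0.0000, v = -1.0000, du/dtau = -2.0000, dv/dtau = -1.0000
step 1:
  k1: at (u, v) = (0.000000, -1.000000), (du/dtau, dv/dtau) = (-2.000000, -1.000000); Gamma_uuu = 0.000000, Gamma_uuv = 0.000000, Gamma_uvv = 2.076923, Gamma_vuu = 0.000000, Gamma_vuv = -0.333333, Gamma_vvv = 0.000000; k1 = (-2.000000, -1.000000, -2.076923, 1.333333)
  k2: at (u, v) = (-0.100000, -1.050000), (du/dtau, dv/dtau) = (-2.103846, -0.933333); Gamma_uuu = 0.000000, Gamma_uuv = 0.000000, Gamma_uvv = 2.146154, Gamma_vuu = 0.000000, Gamma_vuv = -0.322581, Gamma_vvv = 0.000000; k2 = (-2.103846, -0.933333, -1.869538, 1.266832)
  k3: at (u, v) = (-0.105192, -1.046667), (du/dtau, dv/dtau) = (-2.093477, -0.936658); Gamma_uuu = 0.000000, Gamma_uuv = 0.000000, Gamma_uvv = 2.149749, Gamma_vuu = 0.000000, Gamma_vuv = -0.322041, Gamma_vvv = 0.000000; k3 = (-2.093477, -0.936658, -1.886037, 1.262964)
  k4: at (u, v) = (-0.209348, -1.093666), (du/dtau, dv/dtau) = (-2.188604, -0.873704); Gamma_uuu = 0.000000, Gamma_uuv = 0.000000, Gamma_uvv = 2.221856, Gamma_vuu = 0.000000, Gamma_vuv = -0.311590, Gamma_vvv = 0.000000; k4 = (-2.188604, -0.873704, -1.696072, 1.191638)
  Y <- Y + (h/6)(k1 + 2k2 + 2k3 + k4): u = -0.2097, v = -1.0936, du/dtau = -2.1881, dv/dtau = -0.8736
step 2:
  k1: at (u, v) = (-0.209721, -1.093561), (du/dtau, dv/dtau) = (-2.188069, -0.873591); Gamma_uuu = 0.000000, Gamma_uuv = 0.000000, Gamma_uvv = 2.222114, Gamma_vuu = 0.000000, Gamma_vuv = -0.311554, Gamma_vvv = 0.000000; k1 = (-2.188069, -0.873591, -1.695830, 1.191055)
  k2: at (u, v) = (-0.319124, -1.137241), (du/dtau, dv/dtau) = (-2.272861, -0.814038); Gamma_uuu = 0.000000, Gamma_uuv = 0.000000, Gamma_uvv = 2.297855, Gamma_vuu = 0.000000, Gamma_vuv = -0.301284, Gamma_vvv = 0.000000; k2 = (-2.272861, -0.814038, -1.522691, 1.114869)
  k3: at (u, v) = (-0.323364, -1.134263), (du/dtau, dv/dtau) = (-2.264204, -0.817847); Gamma_uuu = 0.000000, Gamma_uuv = 0.000000, Gamma_uvv = 2.300790, Gamma_vuu = 0.000000, Gamma_vuv = -0.300900, Gamma_vvv = 0.000000; k3 = (-2.264204, -0.817847, -1.538939, 1.114396)
  k4: at (u, v) = (-0.436141, -1.175346), (du/dtau, dv/dtau) = (-2.341963, -0.762151); Gamma_uuu = 0.000000, Gamma_uuv = 0.000000, Gamma_uvv = 2.378867, Gamma_vuu = 0.000000, Gamma_vuv = -0.291024, Gamma_vvv = 0.000000; k4 = (-2.341963, -0.762151, -1.381822, 1.038915)
  Y <- Y + (h/6)(k1 + 2k2 + 2k3 + k4): u = -0.4365, v = -1.1752, du/dtau = -2.3414, dv/dtau = -0.7621
step 3:
  k1: at (u, v) = (-0.436457, -1.175220), (du/dtau, dv/dtau) = (-2.341418, -0.762116); Gamma_uuu = 0.000000, Gamma_uuv = 0.000000, Gamma_uvv = 2.379086, Gamma_vuu = 0.000000, Gamma_vuv = -0.290997, Gamma_vvv = 0.000000; k1 = (-2.341418, -0.762116, -1.381821, 1.038529)
  k2: at (u, v) = (-0.553528, -1.213326), (du/dtau, dv/dtau) = (-2.410509, -0.710189); Gamma_uuu = 0.000000, Gamma_uuv = 0.000000, Gamma_uvv = 2.460135, Gamma_vuu = 0.000000, Gamma_vuv = -0.281410, Gamma_vvv = 0.000000; k2 = (-2.410509, -0.710189, -1.240815, 0.963503)
  k3: at (u, v) = (-0.556982, -1.210729), (du/dtau, dv/dtau) = (-2.403458, -0.713940); Gamma_uuu = 0.000000, Gamma_uuv = 0.000000, Gamma_uvv = 2.462526, Gamma_vuu = 0.000000, Gamma_vuv = -0.281137, Gamma_vvv = 0.000000; k3 = (-2.403458, -0.713940, -1.255177, 0.964821)
  k4: at (u, v) = (-0.676803, -1.246614), (du/dtau, dv/dtau) = (-2.466935, -0.665633); Gamma_uuu = 0.000000, Gamma_uuv = 0.000000, Gamma_uvv = 2.545479, Gamma_vuu = 0.000000, Gamma_vuv = -0.271975, Gamma_vvv = 0.000000; k4 = (-2.466935, -0.665633, -1.127820, 0.893208)
  Y <- Y + (h/6)(k1 + 2k2 + 2k3 + k4): u = -0.6771, v = -1.2465, du/dtau = -2.4664, dv/dtau = -0.6656


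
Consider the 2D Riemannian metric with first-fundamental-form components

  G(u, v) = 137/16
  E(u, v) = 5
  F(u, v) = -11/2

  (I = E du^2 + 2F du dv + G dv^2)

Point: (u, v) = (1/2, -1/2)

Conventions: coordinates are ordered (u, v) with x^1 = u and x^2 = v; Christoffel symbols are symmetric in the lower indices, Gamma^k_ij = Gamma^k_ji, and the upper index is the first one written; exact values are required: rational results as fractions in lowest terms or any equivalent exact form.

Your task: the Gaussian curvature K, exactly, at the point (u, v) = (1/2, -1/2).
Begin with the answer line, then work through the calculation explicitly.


Answer: K = 0

E = 5, F = -11/2, G = 137/16, EG - F^2 = 201/16 at the point
E_u = 0, E_v = 0, F_u = 0, F_v = 0, G_u = 0, G_v = 0
E_vv = 0, F_uv = 0, G_uu = 0
Apply the Brioschi formula K = (det M1 - det M2)/(EG - F^2)^2 over the derivative matrices of E, F, G.
M1 = [[-E_vv/2 + F_uv - G_uu/2, E_u/2, F_u - E_v/2], [F_v - G_u/2, E, F], [G_v/2, F, G]] = [[0, 0, 0], [0, 5, -11/2], [0, -11/2, 137/16]]; det M1 = 0
M2 = [[0, E_v/2, G_u/2], [E_v/2, E, F], [G_u/2, F, G]] = [[0, 0, 0], [0, 5, -11/2], [0, -11/2, 137/16]]; det M2 = 0
det M1 - det M2 = 0; K = 0 / (201/16)^2 = 0


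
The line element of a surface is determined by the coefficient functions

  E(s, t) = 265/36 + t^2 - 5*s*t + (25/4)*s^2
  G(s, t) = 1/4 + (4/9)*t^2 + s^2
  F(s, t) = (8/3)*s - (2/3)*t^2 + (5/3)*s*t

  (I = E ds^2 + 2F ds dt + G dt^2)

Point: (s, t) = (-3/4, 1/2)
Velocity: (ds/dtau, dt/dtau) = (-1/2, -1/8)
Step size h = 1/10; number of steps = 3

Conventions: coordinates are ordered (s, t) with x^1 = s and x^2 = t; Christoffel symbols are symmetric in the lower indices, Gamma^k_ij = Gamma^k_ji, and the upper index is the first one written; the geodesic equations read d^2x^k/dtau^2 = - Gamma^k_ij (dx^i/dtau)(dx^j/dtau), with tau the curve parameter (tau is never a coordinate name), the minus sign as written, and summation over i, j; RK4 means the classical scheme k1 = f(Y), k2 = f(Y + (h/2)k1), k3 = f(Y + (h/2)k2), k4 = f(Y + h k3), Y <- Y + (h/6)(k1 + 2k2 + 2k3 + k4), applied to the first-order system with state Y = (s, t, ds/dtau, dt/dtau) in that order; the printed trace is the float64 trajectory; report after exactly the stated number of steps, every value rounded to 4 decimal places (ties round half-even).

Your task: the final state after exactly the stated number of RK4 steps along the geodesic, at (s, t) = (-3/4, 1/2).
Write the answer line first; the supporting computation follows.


Answer: s = -0.8930, t = 0.4757, ds/dtau = -0.4519, dt/dtau = -0.0292

f(Y) = (ds/dtau, dt/dtau, -Gamma^s_ij Y'^i Y'^j, -Gamma^t_ij Y'^i Y'^j) with the Gammas evaluated at the stage position; h = 0.100000; intermediate values shown to 6 dp
step 0: s = -0.7500, t = 0.5000, ds/dtau = -0.5000, dt/dtau = -0.1250
step 1:
  k1: at (s, t) = (-0.750000, 0.500000), (ds/dtau, dt/dtau) = (-0.500000, -0.125000); Gamma_sss = -0.555928, Gamma_sst = 0.023683, Gamma_stt = -0.108460, Gamma_tss = -0.462278, Gamma_tst = -0.740448, Gamma_ttt = -0.087226; k1 = (-0.500000, -0.125000, 0.137716, 0.209488)
  k2: at (s, t) = (-0.775000, 0.493750), (ds/dtau, dt/dtau) = (-0.493114, -0.114526); Gamma_sss = -0.619890, Gamma_sst = 0.024316, Gamma_stt = -0.110390, Gamma_tss = -0.749615, Gamma_tst = -0.735459, Gamma_ttt = -0.101190; k2 = (-0.493114, -0.114526, 0.149435, 0.266674)
  k3: at (s, t) = (-0.774656, 0.494274), (ds/dtau, dt/dtau) = (-0.492528, -0.111666); Gamma_sss = -0.619202, Gamma_sst = 0.024355, Gamma_stt = -0.110383, Gamma_tss = -0.746415, Gamma_tst = -0.735220, Gamma_ttt = -0.100938; k3 = (-0.492528, -0.111666, 0.148906, 0.263200)
  k4: at (s, t) = (-0.799253, 0.488833), (ds/dtau, dt/dtau) = (-0.485109, -0.098680); Gamma_sss = -0.675958, Gamma_sst = 0.025558, Gamma_stt = -0.111845, Gamma_tss = -0.999108, Gamma_tst = -0.727698, Gamma_ttt = -0.112328; k4 = (-0.485109, -0.098680, 0.157716, 0.305886)
  Y <- Y + (h/6)(k1 + 2k2 + 2k3 + k4): s = -0.7993, t = 0.4887, ds/dtau = -0.4851, dt/dtau = -0.0987
step 2:
  k1: at (s, t) = (-0.799273, 0.488732), (ds/dtau, dt/dtau) = (-0.485131, -0.098748); Gamma_sss = -0.675966, Gamma_sst = 0.025549, Gamma_stt = -0.111842, Gamma_tss = -0.999174, Gamma_tst = -0.727757, Gamma_ttt = -0.112351; k1 = (-0.485131, -0.098748, 0.157733, 0.305981)
  k2: at (s, t) = (-0.823530, 0.483795), (ds/dtau, dt/dtau) = (-0.477245, -0.083449); Gamma_sss = -0.725733, Gamma_sst = 0.027186, Gamma_stt = -0.112868, Gamma_tss = -1.219256, Gamma_tst = -0.718382, Gamma_ttt = -0.121492; k2 = (-0.477245, -0.083449, 0.163916, 0.335767)
  k3: at (s, t) = (-0.823135, 0.484560), (ds/dtau, dt/dtau) = (-0.476936, -0.081960); Gamma_sss = -0.725257, Gamma_sst = 0.027221, Gamma_stt = -0.112885, Gamma_tss = -1.216913, Gamma_tst = -0.718114, Gamma_ttt = -0.121267; k3 = (-0.476936, -0.081960, 0.163603, 0.333764)
  k4: at (s, t) = (-0.846967, 0.480536), (ds/dtau, dt/dtau) = (-0.468771, -0.065372); Gamma_sss = -0.768603, Gamma_sst = 0.029202, Gamma_stt = -0.113551, Gamma_tss = -1.407528, Gamma_tst = -0.707215, Gamma_ttt = -0.128412; k4 = (-0.468771, -0.065372, 0.167593, 0.353192)
  Y <- Y + (h/6)(k1 + 2k2 + 2k3 + k4): s = -0.8470, t = 0.4805, ds/dtau = -0.4688, dt/dtau = -0.0654
step 3:
  k1: at (s, t) = (-0.846978, 0.480483), (ds/dtau, dt/dtau) = (-0.468792, -0.065444); Gamma_sss = -0.768598, Gamma_sst = 0.029199, Gamma_stt = -0.113549, Gamma_tss = -1.407529, Gamma_tst = -0.707240, Gamma_ttt = -0.128421; k1 = (-0.468792, -0.065444, 0.167606, 0.353273)
  k2: at (s, t) = (-0.870417, 0.477211), (ds/dtau, dt/dtau) = (-0.460412, -0.047780); Gamma_sss = -0.805960, Gamma_sst = 0.031426, Gamma_stt = -0.113897, Gamma_tss = -1.571262, Gamma_tst = -0.695275, Gamma_ttt = -0.133848; k2 = (-0.460412, -0.047780, 0.169724, 0.363970)
  k3: at (s, t) = (-0.869998, 0.478094), (ds/dtau, dt/dtau) = (-0.460306, -0.047246); Gamma_sss = -0.805723, Gamma_sst = 0.031448, Gamma_stt = -0.113933, Gamma_tss = -1.569896, Gamma_tst = -0.695045, Gamma_ttt = -0.133679; k3 = (-0.460306, -0.047246, 0.169604, 0.363161)
  k4: at (s, t) = (-0.893008, 0.475759), (ds/dtau, dt/dtau) = (-0.451832, -0.029128); Gamma_sss = -0.837837, Gamma_sst = 0.033838, Gamma_stt = -0.114029, Gamma_tss = -1.710329, Gamma_tst = -0.682333, Gamma_ttt = -0.137663; k4 = (-0.451832, -0.029128, 0.170252, 0.367244)
  Y <- Y + (h/6)(k1 + 2k2 + 2k3 + k4): s = -0.8930, t = 0.4757, ds/dtau = -0.4519, dt/dtau = -0.0292


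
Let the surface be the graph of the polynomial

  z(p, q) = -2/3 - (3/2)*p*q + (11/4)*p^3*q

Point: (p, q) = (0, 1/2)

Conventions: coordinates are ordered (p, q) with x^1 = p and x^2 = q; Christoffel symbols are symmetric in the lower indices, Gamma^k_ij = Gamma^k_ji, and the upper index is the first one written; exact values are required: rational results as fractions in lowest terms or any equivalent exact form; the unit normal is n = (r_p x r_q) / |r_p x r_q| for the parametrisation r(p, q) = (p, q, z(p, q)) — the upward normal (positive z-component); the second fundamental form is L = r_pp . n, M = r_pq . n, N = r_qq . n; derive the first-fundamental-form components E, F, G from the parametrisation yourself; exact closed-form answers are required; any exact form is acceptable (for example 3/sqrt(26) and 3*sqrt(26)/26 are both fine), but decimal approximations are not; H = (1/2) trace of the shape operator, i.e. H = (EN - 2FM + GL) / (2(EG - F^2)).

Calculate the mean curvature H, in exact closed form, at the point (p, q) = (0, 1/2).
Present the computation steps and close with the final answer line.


z_p = -3/4, z_q = 0, z_pp = 0, z_pq = -3/2, z_qq = 0
E = 25/16, F = 0, G = 1; answer radicand W^2 = 25/16
unnormalised second-form numerators: l = 0, m = -3/2, n = 0; L = l/sqrt(25/16), and similarly M = m/sqrt(W^2), N = n/sqrt(W^2)
H = (E*n - 2*F*m + G*l) / (2*(EG - F^2)*sqrt(W^2)); E*n - 2*F*m + G*l = 0, EG - F^2 = 25/16, so H = (0)/sqrt(25/16)

Answer: H = 0


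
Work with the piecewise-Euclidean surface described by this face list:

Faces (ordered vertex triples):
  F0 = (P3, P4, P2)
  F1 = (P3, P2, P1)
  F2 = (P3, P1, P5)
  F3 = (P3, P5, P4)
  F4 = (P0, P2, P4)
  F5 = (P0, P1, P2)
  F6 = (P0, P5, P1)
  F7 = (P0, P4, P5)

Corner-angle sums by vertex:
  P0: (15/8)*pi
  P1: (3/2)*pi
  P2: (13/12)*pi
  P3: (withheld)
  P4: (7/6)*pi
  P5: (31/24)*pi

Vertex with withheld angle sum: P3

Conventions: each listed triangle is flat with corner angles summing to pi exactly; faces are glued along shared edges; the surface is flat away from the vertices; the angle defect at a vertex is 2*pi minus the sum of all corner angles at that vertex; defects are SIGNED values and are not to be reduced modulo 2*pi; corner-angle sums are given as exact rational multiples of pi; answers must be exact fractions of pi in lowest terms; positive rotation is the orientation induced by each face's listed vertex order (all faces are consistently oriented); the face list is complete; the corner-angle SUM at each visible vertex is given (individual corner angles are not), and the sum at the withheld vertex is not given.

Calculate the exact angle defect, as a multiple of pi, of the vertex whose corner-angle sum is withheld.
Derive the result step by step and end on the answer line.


V = 6, E = 12, F = 8; chi = V - E + F = 2
Gauss-Bonnet: total defect = 2*pi*chi = 4*pi; visible defects sum to (37/12)*pi

Answer: defect(P3) = (11/12)*pi


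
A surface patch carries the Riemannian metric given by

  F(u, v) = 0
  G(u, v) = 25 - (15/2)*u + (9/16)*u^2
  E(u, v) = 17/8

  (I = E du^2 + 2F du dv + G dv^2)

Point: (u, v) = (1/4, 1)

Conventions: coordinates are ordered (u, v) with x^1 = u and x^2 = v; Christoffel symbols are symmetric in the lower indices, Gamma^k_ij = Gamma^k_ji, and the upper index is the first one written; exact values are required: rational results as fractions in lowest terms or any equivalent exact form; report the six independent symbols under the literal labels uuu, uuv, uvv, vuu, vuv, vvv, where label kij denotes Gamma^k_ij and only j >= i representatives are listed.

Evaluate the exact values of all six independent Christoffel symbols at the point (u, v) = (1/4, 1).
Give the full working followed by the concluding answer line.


E = 17/8, F = 0, G = 5929/256 at the point
E_u = 0, E_v = 0, F_u = 0, F_v = 0, G_u = -231/32, G_v = 0
EG - F^2 = 100793/2048;  g^inv = (2048/100793) * [[5929/256, 0], [0, 17/8]]
first-kind symbols [ij,l] = (1/2)(d_i g_jl + d_j g_il - d_l g_ij): [uu,u] = E_u/2 = 0, [uu,v] = F_u - E_v/2 = 0, [uv,u] = E_v/2 = 0, [uv,v] = G_u/2 = -231/64, [vv,u] = F_v - G_u/2 = 231/64, [vv,v] = G_v/2 = 0
Gamma^u_ij = (G*[ij,u] - F*[ij,v])/(EG - F^2), Gamma^v_ij = (E*[ij,v] - F*[ij,u])/(EG - F^2)

Answer: Gamma_uuu = 0, Gamma_uuv = 0, Gamma_uvv = 231/136, Gamma_vuu = 0, Gamma_vuv = -12/77, Gamma_vvv = 0


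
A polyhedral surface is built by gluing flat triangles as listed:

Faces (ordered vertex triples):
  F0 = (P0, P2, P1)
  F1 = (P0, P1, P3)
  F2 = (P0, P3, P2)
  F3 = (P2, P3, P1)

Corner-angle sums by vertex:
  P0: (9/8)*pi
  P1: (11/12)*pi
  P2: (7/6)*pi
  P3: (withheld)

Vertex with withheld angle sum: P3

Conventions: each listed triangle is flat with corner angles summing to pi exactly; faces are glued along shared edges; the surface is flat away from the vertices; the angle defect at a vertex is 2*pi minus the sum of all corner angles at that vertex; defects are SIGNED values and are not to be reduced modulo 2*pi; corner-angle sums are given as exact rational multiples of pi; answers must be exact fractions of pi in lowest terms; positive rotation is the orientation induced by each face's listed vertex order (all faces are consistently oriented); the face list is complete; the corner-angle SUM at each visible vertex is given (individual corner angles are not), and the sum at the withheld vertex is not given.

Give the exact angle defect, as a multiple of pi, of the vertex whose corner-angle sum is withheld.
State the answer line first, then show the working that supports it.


Answer: defect(P3) = (29/24)*pi

V = 4, E = 6, F = 4; chi = V - E + F = 2
Gauss-Bonnet: total defect = 2*pi*chi = 4*pi; visible defects sum to (67/24)*pi


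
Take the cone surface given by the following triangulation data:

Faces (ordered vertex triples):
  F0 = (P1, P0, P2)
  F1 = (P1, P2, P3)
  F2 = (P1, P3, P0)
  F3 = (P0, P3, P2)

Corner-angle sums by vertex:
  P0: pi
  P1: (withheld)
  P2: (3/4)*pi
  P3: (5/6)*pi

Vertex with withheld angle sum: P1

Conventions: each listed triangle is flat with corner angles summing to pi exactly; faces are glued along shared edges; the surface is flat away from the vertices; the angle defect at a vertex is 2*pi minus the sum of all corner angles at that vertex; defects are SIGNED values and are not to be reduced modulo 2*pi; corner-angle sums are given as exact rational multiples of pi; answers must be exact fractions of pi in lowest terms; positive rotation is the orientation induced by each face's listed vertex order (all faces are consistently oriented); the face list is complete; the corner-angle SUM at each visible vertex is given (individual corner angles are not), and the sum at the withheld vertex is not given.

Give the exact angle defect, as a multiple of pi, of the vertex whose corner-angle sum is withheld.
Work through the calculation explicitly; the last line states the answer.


V = 4, E = 6, F = 4; chi = V - E + F = 2
Gauss-Bonnet: total defect = 2*pi*chi = 4*pi; visible defects sum to (41/12)*pi

Answer: defect(P1) = (7/12)*pi
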